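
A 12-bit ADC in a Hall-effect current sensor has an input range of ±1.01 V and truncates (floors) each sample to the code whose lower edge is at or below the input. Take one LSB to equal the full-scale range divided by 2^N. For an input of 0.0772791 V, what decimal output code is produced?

Full-scale range = 1.01 V − (-1.01 V) = 2.02 V. LSB = 2.02 V / 2^12 ≈ 493.2 µV.
V_in − V_min = 0.0772791 − (-1.01) = 1.0872791 V.
Divide by LSB: 1.0872791 × 4096/2.02 = 2204.7006.
Truncating gives code 2204.

2204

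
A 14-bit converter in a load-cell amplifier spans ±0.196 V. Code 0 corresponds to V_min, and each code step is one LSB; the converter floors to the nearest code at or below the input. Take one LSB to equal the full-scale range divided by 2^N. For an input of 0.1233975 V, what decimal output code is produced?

13349

Range = 0.196 − (-0.196) = 0.392 V. LSB = 0.392 V / 2^14 ≈ 23.93 µV.
(V_in − V_min) × 2^14/range = (0.1233975 − (-0.196)) × 16384/0.392 = 13349.512.
Floor → code = 13349.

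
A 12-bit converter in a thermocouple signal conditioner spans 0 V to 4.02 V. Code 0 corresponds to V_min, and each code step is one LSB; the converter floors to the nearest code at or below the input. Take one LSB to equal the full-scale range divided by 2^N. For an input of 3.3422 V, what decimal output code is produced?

V_FS = 4.02 V. LSB = 4.02 V / 2^12 ≈ 0.9814 mV.
(V_in − V_min) × 2^12/range = (3.3422 − (0)) × 4096/4.02 = 3405.386.
Floor → code = 3405.

3405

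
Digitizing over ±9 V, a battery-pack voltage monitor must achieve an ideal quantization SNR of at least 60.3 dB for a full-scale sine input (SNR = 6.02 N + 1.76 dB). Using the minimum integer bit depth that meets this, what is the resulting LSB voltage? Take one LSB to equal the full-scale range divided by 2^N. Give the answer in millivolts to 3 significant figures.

Range = 9 − (-9) = 18 V.
Required N = ⌈(60.3 − 1.76)/6.02⌉ = ⌈9.724⌉ = 10.
Step size = 18/1024 V = 17.6 mV.

17.6 mV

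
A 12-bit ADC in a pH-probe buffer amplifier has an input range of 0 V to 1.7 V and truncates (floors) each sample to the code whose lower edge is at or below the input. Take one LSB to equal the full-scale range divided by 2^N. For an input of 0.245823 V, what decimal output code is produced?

Range is 1.7 V. LSB = 1.7 V / 2^12 ≈ 415.0 µV.
(V_in − V_min) × 2^12/range = (0.245823 − (0)) × 4096/1.7 = 592.289.
Floor → code = 592.

592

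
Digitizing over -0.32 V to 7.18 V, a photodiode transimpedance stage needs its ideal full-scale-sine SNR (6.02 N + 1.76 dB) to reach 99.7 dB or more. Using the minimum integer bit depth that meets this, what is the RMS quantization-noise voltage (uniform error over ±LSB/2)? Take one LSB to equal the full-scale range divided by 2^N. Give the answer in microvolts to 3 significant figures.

The full-scale span is 7.18 − (-0.32) = 7.5 V.
Solving 6.02 N ≥ 99.7 − 1.76: N ≥ 16.269. Round up → N = 17.
One LSB is 7.5 V / 131072 = 57.220 µV.
RMS noise = LSB/√12 = 16.5 µV.

16.5 µV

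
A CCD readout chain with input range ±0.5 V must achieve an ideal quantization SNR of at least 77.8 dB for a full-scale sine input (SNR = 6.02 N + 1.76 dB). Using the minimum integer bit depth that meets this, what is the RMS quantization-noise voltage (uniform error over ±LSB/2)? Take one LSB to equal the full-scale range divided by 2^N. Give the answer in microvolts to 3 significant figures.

The full-scale span is 0.5 − (-0.5) = 1 V.
Required N = ⌈(77.8 − 1.76)/6.02⌉ = ⌈12.631⌉ = 13.
Step size = 1/8192 V = 122.07 µV.
RMS noise = LSB/√12 = 35.2 µV.

35.2 µV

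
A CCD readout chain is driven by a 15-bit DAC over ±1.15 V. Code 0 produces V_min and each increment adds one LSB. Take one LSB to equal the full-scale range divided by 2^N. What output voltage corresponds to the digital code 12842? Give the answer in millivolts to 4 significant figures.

-248.6 mV

Full-scale range = 1.15 V − (-1.15 V) = 2.3 V. LSB = 2.3 V / 2^15.
V_out = -1.15 + 12842 × (2.3/32768) V
      = -1.15 + 0.901385 = -0.248615 V.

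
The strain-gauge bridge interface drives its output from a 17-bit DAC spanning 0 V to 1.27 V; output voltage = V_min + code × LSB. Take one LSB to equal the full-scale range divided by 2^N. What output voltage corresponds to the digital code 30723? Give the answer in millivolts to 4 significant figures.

297.7 mV

Span = 1.27 V. LSB = 1.27 V / 2^17.
V_out = V_min + code × LSB = 0 V + 30723 × 1.27 V / 131072
      = 0 V + 0.297685 V = 0.297685 V.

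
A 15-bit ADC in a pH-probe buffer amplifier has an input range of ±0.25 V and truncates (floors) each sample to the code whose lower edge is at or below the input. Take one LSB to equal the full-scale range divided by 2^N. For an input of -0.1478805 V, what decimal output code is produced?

The full-scale span is 0.25 − (-0.25) = 0.5 V. LSB = 0.5 V / 2^15 ≈ 15.26 µV.
(V_in − V_min) × 2^15/range = (-0.1478805 − (-0.25)) × 32768/0.5 = 6692.504.
Floor → code = 6692.

6692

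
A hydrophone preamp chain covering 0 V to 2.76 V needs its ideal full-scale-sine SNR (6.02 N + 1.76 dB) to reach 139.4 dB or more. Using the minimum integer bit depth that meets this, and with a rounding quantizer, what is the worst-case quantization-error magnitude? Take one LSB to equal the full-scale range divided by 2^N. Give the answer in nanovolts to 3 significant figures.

Full-scale range = 2.76 V.
Required N = ⌈(139.4 − 1.76)/6.02⌉ = ⌈22.864⌉ = 23.
One LSB is 2.76 V / 8388608 = 329.02 nV.
|e|_max = LSB/2 = 165 nV.

165 nV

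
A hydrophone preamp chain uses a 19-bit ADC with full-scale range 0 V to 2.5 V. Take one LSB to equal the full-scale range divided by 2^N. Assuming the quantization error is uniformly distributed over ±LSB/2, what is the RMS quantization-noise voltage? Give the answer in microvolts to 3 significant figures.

1.38 µV

Range is 2.5 V.
LSB = 2.5 V ÷ 2^19 = 2.5/524288 V = 4.7684 µV.
RMS of a uniform error over width LSB is LSB/√12 = 1.38 µV.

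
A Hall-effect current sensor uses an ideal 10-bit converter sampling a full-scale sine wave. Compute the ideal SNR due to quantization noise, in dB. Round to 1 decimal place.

For an ideal N-bit converter with full-scale sine input, SNR = 6.02 N + 1.76 dB. SNR = 6.02 × 10 + 1.76 = 60.20 + 1.76 = 61.96 dB.

62.0 dB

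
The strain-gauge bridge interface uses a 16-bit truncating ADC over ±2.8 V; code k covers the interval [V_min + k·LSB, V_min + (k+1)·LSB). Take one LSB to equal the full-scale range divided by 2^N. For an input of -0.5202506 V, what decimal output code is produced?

Range = 2.8 − (-2.8) = 5.6 V. LSB = 5.6 V / 2^16 ≈ 85.45 µV.
V_in − V_min = -0.5202506 − (-2.8) = 2.2797494 V.
Divide by LSB: 2.2797494 × 65536/5.6 = 26679.5815.
Truncating gives code 26679.

26679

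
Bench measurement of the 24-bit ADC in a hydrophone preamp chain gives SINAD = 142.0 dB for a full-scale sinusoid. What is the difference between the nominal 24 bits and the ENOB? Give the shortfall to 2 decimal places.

0.70 bits

ENOB = (SINAD − 1.76)/6.02 = (142.0 − 1.76)/6.02 = 23.2957 bits.
Lost resolution: 24 − 23.2957 = 0.7043 bits.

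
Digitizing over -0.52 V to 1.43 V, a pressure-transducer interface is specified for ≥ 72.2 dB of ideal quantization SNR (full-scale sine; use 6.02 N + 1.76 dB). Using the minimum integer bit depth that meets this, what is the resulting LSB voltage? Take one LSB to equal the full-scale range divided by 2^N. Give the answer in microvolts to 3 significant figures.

Range = 1.43 − (-0.52) = 1.95 V.
Required N = ⌈(72.2 − 1.76)/6.02⌉ = ⌈11.701⌉ = 12.
LSB = 1.95 V / 2^12 = 476 µV.

476 µV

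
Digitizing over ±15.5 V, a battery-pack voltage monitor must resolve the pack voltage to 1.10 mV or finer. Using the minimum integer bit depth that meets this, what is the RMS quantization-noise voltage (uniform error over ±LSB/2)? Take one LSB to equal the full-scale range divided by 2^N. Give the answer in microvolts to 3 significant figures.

The full-scale span is 15.5 − (-15.5) = 31 V.
Need 2^N ≥ 31 V / 1.10 mV = 28180 → N_min = 15.
One LSB is 31 V / 32768 = 0.94604 mV.
σ_q = LSB/√12 = 0.94604 mV/3.4641 = 273 µV.

273 µV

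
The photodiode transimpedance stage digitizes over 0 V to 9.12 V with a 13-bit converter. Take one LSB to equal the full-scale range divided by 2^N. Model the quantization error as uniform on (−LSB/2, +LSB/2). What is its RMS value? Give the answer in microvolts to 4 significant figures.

Span = 9.12 V.
Step size = 9.12/8192 V = 1.11328 mV.
For a uniform distribution on [−LSB/2, +LSB/2], V_rms = LSB/√12 = 1.11328 mV/3.4641 = 321.4 µV.

321.4 µV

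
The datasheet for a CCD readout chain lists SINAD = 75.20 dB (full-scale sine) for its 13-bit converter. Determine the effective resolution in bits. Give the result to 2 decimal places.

ENOB = (75.20 − 1.76)/6.02 = 12.1993 bits.

12.20 bits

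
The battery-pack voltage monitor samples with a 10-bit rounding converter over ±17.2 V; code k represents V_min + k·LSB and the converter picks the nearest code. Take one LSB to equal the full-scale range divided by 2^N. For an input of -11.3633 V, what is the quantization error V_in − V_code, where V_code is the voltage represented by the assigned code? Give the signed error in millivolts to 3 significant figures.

Full-scale range = 17.2 V − (-17.2 V) = 34.4 V. LSB = 34.4 V / 2^10 ≈ 33.59 mV.
Position in LSBs: (-11.3633 − (-17.2)) × 1024/34.4 = 173.7436; rounding gives k = 174.
V_code = -17.2 + (174/1024) × 34.4 = -11.35468750 V.
Error = V_in − V_code = -11.3633 − (-11.35468750) = −8.61 mV.

−8.61 mV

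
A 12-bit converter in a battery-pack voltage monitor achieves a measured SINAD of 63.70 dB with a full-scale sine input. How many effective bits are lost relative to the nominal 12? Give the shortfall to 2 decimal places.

1.71 bits

N_eff = (63.70 − 1.76)/6.02 = 10.2890 bits.
12 − 10.2890 = 1.71 bits below nominal.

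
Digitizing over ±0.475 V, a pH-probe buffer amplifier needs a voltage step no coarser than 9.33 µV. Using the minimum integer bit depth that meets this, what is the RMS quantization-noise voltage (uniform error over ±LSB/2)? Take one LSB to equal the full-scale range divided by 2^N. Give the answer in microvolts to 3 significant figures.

The full-scale span is 0.475 − (-0.475) = 0.95 V.
0.95 V / 9.33 µV = 101800. Since 2^16 = 65536 and 2^17 = 131072, N = 17.
LSB = 0.95 V / 2^17 = 7.2479 µV.
V_rms = LSB/√12 = 2.09 µV.

2.09 µV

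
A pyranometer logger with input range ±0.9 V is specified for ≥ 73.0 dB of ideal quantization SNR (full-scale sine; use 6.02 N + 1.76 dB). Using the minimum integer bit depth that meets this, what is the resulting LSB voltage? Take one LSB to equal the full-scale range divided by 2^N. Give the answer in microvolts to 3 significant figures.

Full-scale range = 0.9 V − (-0.9 V) = 1.8 V.
6.02 N + 1.76 ≥ 73.0 gives N ≥ 11.834, so the minimum integer is 12.
One LSB is 1.8 V / 4096 = 439 µV.

439 µV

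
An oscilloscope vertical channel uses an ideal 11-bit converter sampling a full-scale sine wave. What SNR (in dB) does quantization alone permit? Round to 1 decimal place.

68.0 dB

Ideal quantization SNR: 6.02 × 11 + 1.76 dB = 68.0 dB.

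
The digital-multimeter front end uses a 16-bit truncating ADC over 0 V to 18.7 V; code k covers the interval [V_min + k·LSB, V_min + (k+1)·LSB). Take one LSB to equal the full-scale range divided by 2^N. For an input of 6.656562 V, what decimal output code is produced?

23328

Span = 18.7 V. LSB = 18.7 V / 2^16 ≈ 285.3 µV.
code = ⌊(V_in − V_min)/LSB⌋ = ⌊(V_in − V_min) × 2^16 / range⌋
     = ⌊(6.656562 − (0)) × 65536 / 18.7⌋ = ⌊6.656562 × 65536/18.7⌋
     = ⌊23328.580⌋ = 23328.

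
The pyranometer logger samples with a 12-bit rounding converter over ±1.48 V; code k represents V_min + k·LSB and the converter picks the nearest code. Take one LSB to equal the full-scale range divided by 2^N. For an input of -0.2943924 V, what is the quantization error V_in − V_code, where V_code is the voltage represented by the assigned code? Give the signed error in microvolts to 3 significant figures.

The full-scale span is 1.48 − (-1.48) = 2.96 V. LSB = 2.96 V / 2^12 ≈ 0.7227 mV.
(V_in − V_min)/LSB = (-0.2943924 − (-1.48)) × 4096/2.96 = 1640.6246 → nearest code k = 1641.
V_code = -1.48 + (1641/4096) × 2.96 = -0.2941210938 V.
Error = V_in − V_code = -0.2943924 − (-0.2941210938) = −271 µV.

−271 µV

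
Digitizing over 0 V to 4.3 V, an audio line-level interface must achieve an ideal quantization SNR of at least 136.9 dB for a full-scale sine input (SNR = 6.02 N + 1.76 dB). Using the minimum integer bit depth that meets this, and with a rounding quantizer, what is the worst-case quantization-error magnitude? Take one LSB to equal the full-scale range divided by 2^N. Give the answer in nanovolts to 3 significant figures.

Full-scale range = 4.3 V.
Required N = ⌈(136.9 − 1.76)/6.02⌉ = ⌈22.449⌉ = 23.
LSB = 4.3 V ÷ 2^23 = 4.3/8388608 V = 0.51260 µV.
Max error for round-to-nearest is LSB/2 = 256 nV.

256 nV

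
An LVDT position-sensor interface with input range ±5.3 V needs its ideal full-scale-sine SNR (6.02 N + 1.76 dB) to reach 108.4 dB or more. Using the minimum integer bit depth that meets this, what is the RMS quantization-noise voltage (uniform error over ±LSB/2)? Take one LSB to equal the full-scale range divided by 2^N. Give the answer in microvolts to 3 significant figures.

11.7 µV

Range = 5.3 − (-5.3) = 10.6 V.
Required N = ⌈(108.4 − 1.76)/6.02⌉ = ⌈17.714⌉ = 18.
LSB = 10.6 V ÷ 2^18 = 10.6/262144 V = 40.436 µV.
σ_q = LSB/√12 = 40.436 µV/3.4641 = 11.7 µV.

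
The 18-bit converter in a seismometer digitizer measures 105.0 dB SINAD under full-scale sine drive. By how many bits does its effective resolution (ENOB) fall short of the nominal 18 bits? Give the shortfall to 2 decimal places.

N_eff = (105.0 − 1.76)/6.02 = 17.1495 bits.
Lost resolution: 18 − 17.1495 = 0.8505 bits.

0.85 bits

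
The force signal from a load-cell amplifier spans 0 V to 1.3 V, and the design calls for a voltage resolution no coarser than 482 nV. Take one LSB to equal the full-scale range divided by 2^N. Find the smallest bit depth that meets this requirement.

22 bits

Range is 1.3 V.
1.3 V / 482 nV = 2.697e6. Since 2^21 = 2097152 and 2^22 = 4194304, N = 22.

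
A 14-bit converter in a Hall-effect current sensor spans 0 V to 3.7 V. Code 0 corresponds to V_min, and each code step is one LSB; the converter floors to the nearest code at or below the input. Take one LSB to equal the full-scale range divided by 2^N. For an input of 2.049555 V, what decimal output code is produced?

9075

Full-scale range = 3.7 V. LSB = 3.7 V / 2^14 ≈ 225.8 µV.
(V_in − V_min) × 2^14/range = (2.049555 − (0)) × 16384/3.7 = 9075.651.
Floor → code = 9075.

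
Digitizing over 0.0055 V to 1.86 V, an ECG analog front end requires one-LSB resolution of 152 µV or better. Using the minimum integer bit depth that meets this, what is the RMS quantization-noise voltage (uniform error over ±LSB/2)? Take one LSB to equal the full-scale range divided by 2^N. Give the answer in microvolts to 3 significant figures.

32.7 µV

Range = 1.86 − (0.0055) = 1.8545 V.
1.8545 V / 152 µV = 12200. Since 2^13 = 8192 and 2^14 = 16384, N = 14.
LSB = 1.8545 V ÷ 2^14 = 1.8545/16384 V = 113.19 µV.
σ_q = LSB/√12 = 113.19 µV/3.4641 = 32.7 µV.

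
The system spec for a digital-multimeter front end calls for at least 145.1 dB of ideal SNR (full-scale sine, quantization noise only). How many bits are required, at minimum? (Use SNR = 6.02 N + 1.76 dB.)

N ≥ (145.1 − 1.76)/6.02 = 23.811 → N_min = 24.

24 bits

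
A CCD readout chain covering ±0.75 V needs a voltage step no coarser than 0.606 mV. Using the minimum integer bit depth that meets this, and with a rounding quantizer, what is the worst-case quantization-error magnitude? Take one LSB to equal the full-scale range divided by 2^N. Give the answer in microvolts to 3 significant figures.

183 µV

Full-scale range = 0.75 V − (-0.75 V) = 1.5 V.
1.5 V / 0.606 mV = 2475. Since 2^11 = 2048 and 2^12 = 4096, N = 12.
LSB = 1.5 V ÷ 2^12 = 1.5/4096 V = 366.21 µV.
|e|_max = LSB/2 = 183 µV.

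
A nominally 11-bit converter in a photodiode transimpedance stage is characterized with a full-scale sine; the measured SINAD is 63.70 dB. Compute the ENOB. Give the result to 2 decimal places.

10.29 bits

ENOB = (SINAD − 1.76) / 6.02 = (63.70 − 1.76) / 6.02 = 61.94 / 6.02 = 10.2890.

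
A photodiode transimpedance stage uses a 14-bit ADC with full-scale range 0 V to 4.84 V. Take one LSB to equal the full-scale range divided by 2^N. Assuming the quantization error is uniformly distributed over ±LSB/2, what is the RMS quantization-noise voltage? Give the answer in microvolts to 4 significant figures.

85.28 µV

Range is 4.84 V.
Step size = 4.84/16384 V = 295.410 µV.
For a uniform distribution on [−LSB/2, +LSB/2], V_rms = LSB/√12 = 295.410 µV/3.4641 = 85.28 µV.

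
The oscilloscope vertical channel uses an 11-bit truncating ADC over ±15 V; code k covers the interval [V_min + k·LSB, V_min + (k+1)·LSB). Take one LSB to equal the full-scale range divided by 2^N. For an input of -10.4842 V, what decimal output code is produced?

308

Span: 15 V − (-15 V) = 30 V. LSB = 30 V / 2^11 ≈ 14.65 mV.
V_in − V_min = -10.4842 − (-15) = 4.5158 V.
Divide by LSB: 4.5158 × 2048/30 = 308.2786.
Truncating gives code 308.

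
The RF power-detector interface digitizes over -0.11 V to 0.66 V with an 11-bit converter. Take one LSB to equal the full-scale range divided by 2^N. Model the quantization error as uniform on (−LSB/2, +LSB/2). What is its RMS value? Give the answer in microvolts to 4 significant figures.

Full-scale range = 0.66 V − (-0.11 V) = 0.77 V.
Step size = 0.77/2048 V = 375.977 µV.
For a uniform distribution on [−LSB/2, +LSB/2], V_rms = LSB/√12 = 375.977 µV/3.4641 = 108.5 µV.

108.5 µV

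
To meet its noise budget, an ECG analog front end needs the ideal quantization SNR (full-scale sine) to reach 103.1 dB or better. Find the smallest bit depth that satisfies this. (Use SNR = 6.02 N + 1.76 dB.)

Solving 6.02 N ≥ 103.1 − 1.76: N ≥ 16.834. Round up → N = 17.

17 bits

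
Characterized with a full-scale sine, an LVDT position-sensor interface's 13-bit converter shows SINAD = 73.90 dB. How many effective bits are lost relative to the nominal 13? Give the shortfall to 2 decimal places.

1.02 bits

N_eff = (73.90 − 1.76)/6.02 = 11.9834 bits.
Shortfall = 13 − 11.9834 = 1.0166 bits.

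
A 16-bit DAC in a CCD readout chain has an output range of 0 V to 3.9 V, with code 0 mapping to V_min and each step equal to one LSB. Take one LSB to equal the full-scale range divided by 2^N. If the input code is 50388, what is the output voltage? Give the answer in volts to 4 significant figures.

Full-scale range = 3.9 V. LSB = 3.9 V / 2^16.
V_out = V_min + code × LSB = 0 V + 50388 × 3.9 V / 65536
      = 0 V + 2.99855 V = 2.99855 V.

2.999 V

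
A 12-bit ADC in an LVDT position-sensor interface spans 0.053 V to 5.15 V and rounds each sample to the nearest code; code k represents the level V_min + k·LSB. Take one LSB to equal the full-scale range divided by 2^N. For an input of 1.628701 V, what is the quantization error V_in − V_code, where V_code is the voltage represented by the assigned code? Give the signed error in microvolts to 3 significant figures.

+310 µV

The full-scale span is 5.15 − (0.053) = 5.097 V. LSB = 5.097 V / 2^12 ≈ 1.244 mV.
(V_in − V_min)/LSB = (1.628701 − (0.053)) × 4096/5.097 = 1266.2490 → nearest code k = 1266.
V_code = V_min + k × range/2^12 = 0.053 + 1266 × 5.097/4096 = 1.628391113 V.
V_in − V_code = 1.628701 − (1.628391113) = +310 µV.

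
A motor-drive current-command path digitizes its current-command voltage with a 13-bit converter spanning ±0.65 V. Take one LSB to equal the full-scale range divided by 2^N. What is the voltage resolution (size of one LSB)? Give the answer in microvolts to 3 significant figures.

Span: 0.65 V − (-0.65 V) = 1.3 V.
2^13 = 8192 levels.
One LSB is 1.3 V / 8192 = 159 µV.

159 µV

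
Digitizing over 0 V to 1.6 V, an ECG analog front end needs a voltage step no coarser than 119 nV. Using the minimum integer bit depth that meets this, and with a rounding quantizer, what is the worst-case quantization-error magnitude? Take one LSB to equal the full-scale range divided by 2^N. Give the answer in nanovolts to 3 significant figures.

47.7 nV

Range is 1.6 V.
1.6 V / 119 nV = 1.345e7. Since 2^23 = 8388608 and 2^24 = 16777216, N = 24.
LSB = 1.6 V ÷ 2^24 = 1.6/16777216 V = 95.367 nV.
Max error for round-to-nearest is LSB/2 = 47.7 nV.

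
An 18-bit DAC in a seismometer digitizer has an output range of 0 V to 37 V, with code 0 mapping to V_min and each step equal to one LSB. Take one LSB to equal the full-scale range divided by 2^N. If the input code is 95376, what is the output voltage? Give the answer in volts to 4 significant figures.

Full-scale range = 37 V. LSB = 37 V / 2^18.
V_out = 0 + 95376 × (37/262144) V
      = 0 V + 13.4617 V = 13.4617 V.

13.46 V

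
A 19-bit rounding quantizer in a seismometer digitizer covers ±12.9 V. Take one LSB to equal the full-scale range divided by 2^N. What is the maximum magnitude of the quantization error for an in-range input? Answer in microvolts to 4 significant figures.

Full-scale range = 12.9 V − (-12.9 V) = 25.8 V.
Step size = 25.8/524288 V = 49.2096 µV.
|e|_max = LSB/2 = 24.60 µV.

24.60 µV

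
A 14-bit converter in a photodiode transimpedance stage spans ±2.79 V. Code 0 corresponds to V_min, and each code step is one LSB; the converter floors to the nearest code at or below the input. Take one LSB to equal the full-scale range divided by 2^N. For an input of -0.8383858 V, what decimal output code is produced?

Span: 2.79 V − (-2.79 V) = 5.58 V. LSB = 5.58 V / 2^14 ≈ 340.6 µV.
(V_in − V_min) × 2^14/range = (-0.8383858 − (-2.79)) × 16384/5.58 = 5730.331.
Floor → code = 5730.

5730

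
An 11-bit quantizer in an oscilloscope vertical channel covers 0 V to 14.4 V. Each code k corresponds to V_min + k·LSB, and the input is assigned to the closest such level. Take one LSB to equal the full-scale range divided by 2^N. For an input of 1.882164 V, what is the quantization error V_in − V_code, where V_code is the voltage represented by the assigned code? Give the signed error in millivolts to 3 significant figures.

−2.21 mV

V_FS = 14.4 V. LSB = 14.4 V / 2^11 ≈ 7.031 mV.
Position in LSBs: (1.882164 − (0)) × 2048/14.4 = 267.6855; rounding gives k = 268.
V_code = 0 + (268/2048) × 14.4 = 1.884375000 V.
e = 1.882164 − (1.884375000) = −2.21 mV.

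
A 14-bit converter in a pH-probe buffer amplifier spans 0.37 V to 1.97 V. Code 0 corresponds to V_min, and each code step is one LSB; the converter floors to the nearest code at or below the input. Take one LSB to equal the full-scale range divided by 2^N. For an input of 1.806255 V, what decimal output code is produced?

14707

Full-scale range = 1.97 V − (0.37 V) = 1.6 V. LSB = 1.6 V / 2^14 ≈ 97.66 µV.
(V_in − V_min) × 2^14/range = (1.806255 − (0.37)) × 16384/1.6 = 14707.251.
Floor → code = 14707.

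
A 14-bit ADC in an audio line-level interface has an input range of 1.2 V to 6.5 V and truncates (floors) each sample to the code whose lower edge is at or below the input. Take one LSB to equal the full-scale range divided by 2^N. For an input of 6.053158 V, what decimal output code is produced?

Full-scale range = 6.5 V − (1.2 V) = 5.3 V. LSB = 5.3 V / 2^14 ≈ 323.5 µV.
code = ⌊(V_in − V_min)/LSB⌋ = ⌊(V_in − V_min) × 2^14 / range⌋
     = ⌊(6.053158 − (1.2)) × 16384 / 5.3⌋ = ⌊4.853158 × 16384/5.3⌋
     = ⌊15002.668⌋ = 15002.

15002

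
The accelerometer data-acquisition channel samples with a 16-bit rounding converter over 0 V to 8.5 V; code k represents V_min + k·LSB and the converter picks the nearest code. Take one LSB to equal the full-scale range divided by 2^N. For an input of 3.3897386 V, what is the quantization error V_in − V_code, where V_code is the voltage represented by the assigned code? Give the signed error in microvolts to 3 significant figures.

Full-scale range = 8.5 V. LSB = 8.5 V / 2^16 ≈ 129.7 µV.
(V_in − V_min)/LSB = (3.3897386 − (0)) × 65536/8.5 = 26135.2834 → nearest code k = 26135.
Reconstructed level: 0 + 26135 × 8.5/65536 V = 3.3897018433 V.
e = 3.3897386 − (3.3897018433) = +36.8 µV.

+36.8 µV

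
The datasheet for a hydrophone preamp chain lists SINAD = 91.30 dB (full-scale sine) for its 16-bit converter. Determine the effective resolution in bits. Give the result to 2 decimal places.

Inverting SNR = 6.02 N + 1.76: N_eff = (91.30 − 1.76)/6.02 = 14.8738.

14.87 bits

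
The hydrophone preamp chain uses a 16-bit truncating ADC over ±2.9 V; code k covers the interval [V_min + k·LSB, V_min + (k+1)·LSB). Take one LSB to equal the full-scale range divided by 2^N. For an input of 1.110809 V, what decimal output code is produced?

45319

Range = 2.9 − (-2.9) = 5.8 V. LSB = 5.8 V / 2^16 ≈ 88.50 µV.
(V_in − V_min) × 2^16/range = (1.110809 − (-2.9)) × 65536/5.8 = 45319.376.
Floor → code = 45319.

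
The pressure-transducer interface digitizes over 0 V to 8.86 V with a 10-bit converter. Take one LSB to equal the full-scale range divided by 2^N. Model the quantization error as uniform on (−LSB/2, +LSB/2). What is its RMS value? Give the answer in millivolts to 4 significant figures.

2.498 mV

Full-scale range = 8.86 V.
LSB = 8.86 V / 2^10 = 8.65234 mV.
σ_q = LSB/√12 = 8.65234 mV/3.4641 = 2.498 mV.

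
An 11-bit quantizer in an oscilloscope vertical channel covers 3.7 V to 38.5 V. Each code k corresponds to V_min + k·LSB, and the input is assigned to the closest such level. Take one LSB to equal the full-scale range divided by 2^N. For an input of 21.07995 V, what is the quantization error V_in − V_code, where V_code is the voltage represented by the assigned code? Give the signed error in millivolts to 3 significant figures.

Full-scale range = 38.5 V − (3.7 V) = 34.8 V. LSB = 34.8 V / 2^11 ≈ 16.99 mV.
(V_in − V_min)/LSB = (21.07995 − (3.7)) × 2048/34.8 = 1022.8200 → nearest code k = 1023.
V_code = 3.7 + (1023/2048) × 34.8 = 21.08300781 V.
e = 21.07995 − (21.08300781) = −3.06 mV.

−3.06 mV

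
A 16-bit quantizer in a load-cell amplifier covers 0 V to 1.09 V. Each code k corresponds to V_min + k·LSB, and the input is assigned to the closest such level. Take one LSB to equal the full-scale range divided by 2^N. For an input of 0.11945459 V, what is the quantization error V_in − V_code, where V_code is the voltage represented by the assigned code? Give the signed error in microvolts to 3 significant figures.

+2.99 µV

Range is 1.09 V. LSB = 1.09 V / 2^16 ≈ 16.63 µV.
Position in LSBs: (0.11945459 − (0)) × 65536/1.09 = 7182.1798; rounding gives k = 7182.
V_code = V_min + k × range/2^16 = 0 + 7182 × 1.09/65536 = 0.11945159912 V.
V_in − V_code = 0.11945459 − (0.11945159912) = +2.99 µV.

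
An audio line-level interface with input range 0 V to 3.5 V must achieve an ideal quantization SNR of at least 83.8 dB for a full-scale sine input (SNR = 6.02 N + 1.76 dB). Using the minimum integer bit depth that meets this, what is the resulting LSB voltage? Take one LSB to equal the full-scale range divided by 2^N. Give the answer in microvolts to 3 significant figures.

Range is 3.5 V.
Required N = ⌈(83.8 − 1.76)/6.02⌉ = ⌈13.628⌉ = 14.
Step size = 3.5/16384 V = 214 µV.

214 µV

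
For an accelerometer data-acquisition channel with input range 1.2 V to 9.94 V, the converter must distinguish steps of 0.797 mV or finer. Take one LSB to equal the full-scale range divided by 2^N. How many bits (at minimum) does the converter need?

14 bits

Range = 9.94 − (1.2) = 8.74 V.
Required number of levels: 8.74/0.797 mV = 10966; smallest N with 2^N ≥ that is 14.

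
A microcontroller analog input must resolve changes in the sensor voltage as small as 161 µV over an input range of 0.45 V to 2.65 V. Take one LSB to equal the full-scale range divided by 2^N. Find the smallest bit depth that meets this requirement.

Range = 2.65 − (0.45) = 2.2 V.
Levels needed ≥ 2.2/161 µV = 13660. 2^14 = 16384 suffices, so N_min = 14.

14 bits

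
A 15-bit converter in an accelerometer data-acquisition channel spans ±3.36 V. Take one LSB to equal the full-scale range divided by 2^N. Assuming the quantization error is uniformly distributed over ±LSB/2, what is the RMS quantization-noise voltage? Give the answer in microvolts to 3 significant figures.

The full-scale span is 3.36 − (-3.36) = 6.72 V.
Step size = 6.72/32768 V = 205.08 µV.
For a uniform distribution on [−LSB/2, +LSB/2], V_rms = LSB/√12 = 205.08 µV/3.4641 = 59.2 µV.

59.2 µV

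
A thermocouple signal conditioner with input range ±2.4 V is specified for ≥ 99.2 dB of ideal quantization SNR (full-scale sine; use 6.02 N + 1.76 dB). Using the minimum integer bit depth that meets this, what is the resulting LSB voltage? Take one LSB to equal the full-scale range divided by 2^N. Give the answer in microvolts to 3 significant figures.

Full-scale range = 2.4 V − (-2.4 V) = 4.8 V.
6.02 N + 1.76 ≥ 99.2 gives N ≥ 16.186, so the minimum integer is 17.
LSB = 4.8 V ÷ 2^17 = 4.8/131072 V = 36.6 µV.

36.6 µV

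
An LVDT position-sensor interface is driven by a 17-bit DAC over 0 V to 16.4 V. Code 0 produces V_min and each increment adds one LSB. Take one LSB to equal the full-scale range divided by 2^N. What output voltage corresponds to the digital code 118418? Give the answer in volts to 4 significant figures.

Range is 16.4 V. LSB = 16.4 V / 2^17.
Output = V_min + (118418/131072) × range = 0 + 0.903458 × 16.4 V
      = 0 + 14.8167 = 14.8167 V.

14.82 V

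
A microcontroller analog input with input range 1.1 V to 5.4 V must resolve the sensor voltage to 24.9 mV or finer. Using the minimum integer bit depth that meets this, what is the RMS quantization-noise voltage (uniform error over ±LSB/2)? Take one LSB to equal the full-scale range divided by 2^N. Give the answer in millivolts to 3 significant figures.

Range = 5.4 − (1.1) = 4.3 V.
Required number of levels: 4.3/24.9 mV = 172.69; smallest N with 2^N ≥ that is 8.
One LSB is 4.3 V / 256 = 16.797 mV.
V_rms = LSB/√12 = 4.85 mV.

4.85 mV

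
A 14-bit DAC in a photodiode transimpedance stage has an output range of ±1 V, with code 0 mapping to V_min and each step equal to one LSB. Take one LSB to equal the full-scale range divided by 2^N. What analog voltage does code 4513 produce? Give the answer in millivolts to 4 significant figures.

Range = 1 − (-1) = 2 V. LSB = 2 V / 2^14.
Output = V_min + (4513/16384) × range = -1 + 0.275452 × 2 V
      = -1 V + 0.550903 V = -0.449097 V.

-449.1 mV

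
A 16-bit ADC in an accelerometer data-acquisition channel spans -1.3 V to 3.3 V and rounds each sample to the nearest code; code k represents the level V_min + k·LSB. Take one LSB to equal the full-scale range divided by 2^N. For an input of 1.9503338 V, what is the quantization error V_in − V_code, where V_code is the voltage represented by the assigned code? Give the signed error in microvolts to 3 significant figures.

Full-scale range = 3.3 V − (-1.3 V) = 4.6 V. LSB = 4.6 V / 2^16 ≈ 70.19 µV.
(V_in − V_min)/LSB = (1.9503338 − (-1.3)) × 65536/4.6 = 46307.3643 → nearest code k = 46307.
V_code = V_min + k × range/2^16 = -1.3 + 46307 × 4.6/65536 = 1.9503082275 V.
Error = V_in − V_code = 1.9503338 − (1.9503082275) = +25.6 µV.

+25.6 µV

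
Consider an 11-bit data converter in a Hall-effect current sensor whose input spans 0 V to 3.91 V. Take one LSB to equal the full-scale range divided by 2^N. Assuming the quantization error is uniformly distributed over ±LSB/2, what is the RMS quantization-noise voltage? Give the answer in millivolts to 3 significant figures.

Range is 3.91 V.
One LSB is 3.91 V / 2048 = 1.9092 mV.
RMS of a uniform error over width LSB is LSB/√12 = 0.551 mV.

0.551 mV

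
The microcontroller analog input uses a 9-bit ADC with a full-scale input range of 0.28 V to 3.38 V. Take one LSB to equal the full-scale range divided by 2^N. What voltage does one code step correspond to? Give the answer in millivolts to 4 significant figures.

Full-scale range = 3.38 V − (0.28 V) = 3.1 V.
2^9 = 512 levels.
LSB = 3.1 V ÷ 2^9 = 3.1/512 V = 6.055 mV.

6.055 mV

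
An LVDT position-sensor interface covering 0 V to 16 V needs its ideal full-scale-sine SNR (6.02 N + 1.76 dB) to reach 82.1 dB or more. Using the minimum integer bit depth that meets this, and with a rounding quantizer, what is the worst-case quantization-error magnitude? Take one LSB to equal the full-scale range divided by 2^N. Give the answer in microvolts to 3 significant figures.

488 µV

V_FS = 16 V.
Required N = ⌈(82.1 − 1.76)/6.02⌉ = ⌈13.346⌉ = 14.
LSB = 16 V ÷ 2^14 = 16/16384 V = 0.97656 mV.
|e|_max = LSB/2 = 488 µV.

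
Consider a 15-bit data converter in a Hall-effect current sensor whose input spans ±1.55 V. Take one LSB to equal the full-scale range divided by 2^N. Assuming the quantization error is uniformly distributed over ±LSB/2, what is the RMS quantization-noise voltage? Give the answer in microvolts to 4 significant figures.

27.31 µV

The full-scale span is 1.55 − (-1.55) = 3.1 V.
LSB = 3.1 V / 2^15 = 94.6045 µV.
σ_q = LSB/√12 = 94.6045 µV/3.4641 = 27.31 µV.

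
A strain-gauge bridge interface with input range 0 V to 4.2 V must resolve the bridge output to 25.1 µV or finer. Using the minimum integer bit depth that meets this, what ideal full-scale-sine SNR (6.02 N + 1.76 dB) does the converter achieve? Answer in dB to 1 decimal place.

110.1 dB

V_FS = 4.2 V.
Levels needed ≥ 4.2/25.1 µV = 167300. 2^18 = 262144 suffices, so N_min = 18.
6.02(18) + 1.76 = 110.12 dB.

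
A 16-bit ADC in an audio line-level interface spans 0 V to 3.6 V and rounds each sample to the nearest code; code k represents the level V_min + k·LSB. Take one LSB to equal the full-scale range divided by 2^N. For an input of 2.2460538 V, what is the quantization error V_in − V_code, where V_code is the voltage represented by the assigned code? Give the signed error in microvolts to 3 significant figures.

+8.88 µV

Span = 3.6 V. LSB = 3.6 V / 2^16 ≈ 54.93 µV.
(V_in − V_min)/LSB = (2.2460538 − (0)) × 65536/3.6 = 40888.1616 → nearest code k = 40888.
Reconstructed level: 0 + 40888 × 3.6/65536 V = 2.2460449219 V.
V_in − V_code = 2.2460538 − (2.2460449219) = +8.88 µV.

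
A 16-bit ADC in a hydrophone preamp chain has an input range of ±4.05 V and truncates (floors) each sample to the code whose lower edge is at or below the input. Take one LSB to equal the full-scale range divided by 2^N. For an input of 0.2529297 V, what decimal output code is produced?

Full-scale range = 4.05 V − (-4.05 V) = 8.1 V. LSB = 8.1 V / 2^16 ≈ 123.6 µV.
(V_in − V_min) × 2^16/range = (0.2529297 − (-4.05)) × 65536/8.1 = 34814.420.
Floor → code = 34814.

34814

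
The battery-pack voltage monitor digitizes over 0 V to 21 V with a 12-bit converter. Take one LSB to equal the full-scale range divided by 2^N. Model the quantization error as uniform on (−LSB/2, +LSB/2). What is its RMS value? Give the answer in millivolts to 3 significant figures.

1.48 mV

V_FS = 21 V.
LSB = 21 V / 2^12 = 5.1270 mV.
V_rms = LSB/√12 = 5.1270 mV / √12 = 1.48 mV.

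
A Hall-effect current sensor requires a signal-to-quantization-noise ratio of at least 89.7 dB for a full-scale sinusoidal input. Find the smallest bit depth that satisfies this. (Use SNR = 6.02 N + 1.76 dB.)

6.02 N + 1.76 ≥ 89.7 gives N ≥ 14.608, so the minimum integer is 15.

15 bits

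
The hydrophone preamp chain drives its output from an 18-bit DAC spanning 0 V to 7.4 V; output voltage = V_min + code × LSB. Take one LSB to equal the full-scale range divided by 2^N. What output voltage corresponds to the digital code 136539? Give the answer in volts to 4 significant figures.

3.854 V

Full-scale range = 7.4 V. LSB = 7.4 V / 2^18.
V_out = 0 + 136539 × (7.4/262144) V
      = 0 V + 3.85433 V = 3.85433 V.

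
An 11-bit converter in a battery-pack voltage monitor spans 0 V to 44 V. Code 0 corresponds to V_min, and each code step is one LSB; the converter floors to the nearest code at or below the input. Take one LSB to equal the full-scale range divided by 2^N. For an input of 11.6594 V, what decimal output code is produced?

542

Span = 44 V. LSB = 44 V / 2^11 ≈ 21.48 mV.
code = ⌊(V_in − V_min)/LSB⌋ = ⌊(V_in − V_min) × 2^11 / range⌋
     = ⌊(11.6594 − (0)) × 2048 / 44⌋ = ⌊11.6594 × 2048/44⌋
     = ⌊542.692⌋ = 542.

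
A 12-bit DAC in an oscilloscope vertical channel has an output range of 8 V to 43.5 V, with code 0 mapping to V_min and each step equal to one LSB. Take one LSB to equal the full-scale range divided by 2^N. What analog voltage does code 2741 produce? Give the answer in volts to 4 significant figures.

Full-scale range = 43.5 V − (8 V) = 35.5 V. LSB = 35.5 V / 2^12.
V_out = 8 + 2741 × (35.5/4096) V
      = 8 V + 23.7562 V = 31.7562 V.

31.76 V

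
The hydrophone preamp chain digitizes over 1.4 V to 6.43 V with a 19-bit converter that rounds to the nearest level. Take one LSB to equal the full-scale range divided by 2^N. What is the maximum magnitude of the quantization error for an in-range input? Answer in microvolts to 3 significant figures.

4.80 µV

Full-scale range = 6.43 V − (1.4 V) = 5.03 V.
One LSB is 5.03 V / 524288 = 9.5940 µV.
A rounding quantizer has |error| ≤ LSB/2 = 4.80 µV.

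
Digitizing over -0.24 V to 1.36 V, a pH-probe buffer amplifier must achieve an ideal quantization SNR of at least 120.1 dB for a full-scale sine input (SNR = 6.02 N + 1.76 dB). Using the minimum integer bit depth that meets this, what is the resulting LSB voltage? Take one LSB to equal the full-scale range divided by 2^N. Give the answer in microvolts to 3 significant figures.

1.53 µV

Range = 1.36 − (-0.24) = 1.6 V.
N ≥ (120.1 − 1.76)/6.02 = 19.658 → N_min = 20.
LSB = 1.6 V / 2^20 = 1.53 µV.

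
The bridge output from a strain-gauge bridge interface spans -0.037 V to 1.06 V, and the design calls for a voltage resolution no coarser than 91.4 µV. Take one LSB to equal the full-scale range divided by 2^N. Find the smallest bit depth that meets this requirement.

14 bits

Full-scale range = 1.06 V − (-0.037 V) = 1.097 V.
1.097 V / 91.4 µV = 12000. Since 2^13 = 8192 and 2^14 = 16384, N = 14.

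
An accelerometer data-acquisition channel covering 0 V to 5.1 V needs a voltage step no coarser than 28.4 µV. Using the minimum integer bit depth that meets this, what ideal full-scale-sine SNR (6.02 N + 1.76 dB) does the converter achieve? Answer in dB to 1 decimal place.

110.1 dB

Span = 5.1 V.
Levels needed ≥ 5.1/28.4 µV = 179600. 2^18 = 262144 suffices, so N_min = 18.
SNR = 6.02 × 18 + 1.76 = 110.12 dB.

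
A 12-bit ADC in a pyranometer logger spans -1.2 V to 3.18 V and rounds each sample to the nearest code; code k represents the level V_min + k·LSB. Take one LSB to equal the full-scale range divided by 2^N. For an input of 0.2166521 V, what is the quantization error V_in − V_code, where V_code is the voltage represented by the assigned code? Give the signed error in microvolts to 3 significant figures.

−218 µV

Range = 3.18 − (-1.2) = 4.38 V. LSB = 4.38 V / 2^12 ≈ 1.069 mV.
Position in LSBs: (0.2166521 − (-1.2)) × 4096/4.38 = 1324.7961; rounding gives k = 1325.
V_code = V_min + k × range/2^12 = -1.2 + 1325 × 4.38/4096 = 0.2168701172 V.
Error = V_in − V_code = 0.2166521 − (0.2168701172) = −218 µV.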